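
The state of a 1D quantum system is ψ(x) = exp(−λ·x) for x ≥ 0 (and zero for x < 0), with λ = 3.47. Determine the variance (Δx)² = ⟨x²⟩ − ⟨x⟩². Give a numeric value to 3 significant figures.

0.0208

Compute ⟨x⟩ and ⟨x²⟩ separately, then (Δx)² = ⟨x²⟩ − ⟨x⟩².
Every integrand reduces to terms xʲ·e^(−2λx) on [0, ∞); use ∫₀^∞ xʲ·e^(−2λx) dx = j!/(2λ)^(j+1).
Normalization: ∫|ψ|² dx = 0.14409.
⟨x⟩ = 0.14409 and ⟨x²⟩ = 0.041525.
(Δx)² = 0.041525 − (0.14409)² = 0.020763.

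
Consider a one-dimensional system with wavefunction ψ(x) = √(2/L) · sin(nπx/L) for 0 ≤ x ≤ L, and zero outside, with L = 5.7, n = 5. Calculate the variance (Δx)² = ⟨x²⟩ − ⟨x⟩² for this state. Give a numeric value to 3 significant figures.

2.64

Compute ⟨x⟩ and ⟨x²⟩ separately, then (Δx)² = ⟨x²⟩ − ⟨x⟩².
With sin²θ = (1 − cos2θ)/2 on 0 ≤ x ≤ L: ∫sin²(nπx/L) dx = L/2, ∫x·sin²(nπx/L) dx = L²/4, ∫x²·sin²(nπx/L) dx = L³·(1/6 − 1/(4n²π²)); higher powers xᵏ the same way, integrating xᵏ·cos(2nπx/L) by parts.
⟨x⟩ = 2.8500 and ⟨x²⟩ = 10.764.
(Δx)² = 10.764 − (2.8500)² = 2.6417.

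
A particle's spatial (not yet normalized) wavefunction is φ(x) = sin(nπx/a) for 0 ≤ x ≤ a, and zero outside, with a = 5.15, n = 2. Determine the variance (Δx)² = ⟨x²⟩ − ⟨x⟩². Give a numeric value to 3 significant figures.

Compute ⟨x⟩ and ⟨x²⟩ separately, then (Δx)² = ⟨x²⟩ − ⟨x⟩².
With sin²θ = (1 − cos2θ)/2 on 0 ≤ x ≤ a: ∫sin²(nπx/a) dx = a/2, ∫x·sin²(nπx/a) dx = a²/4, ∫x²·sin²(nπx/a) dx = a³·(1/6 − 1/(4n²π²)); higher powers xᵏ the same way, integrating xᵏ·cos(2nπx/a) by parts.
Normalization: ∫|φ|² dx = 2.5750.
⟨x⟩ = 2.5750 and ⟨x²⟩ = 8.5049.
(Δx)² = 8.5049 − (2.5750)² = 1.8743.

1.87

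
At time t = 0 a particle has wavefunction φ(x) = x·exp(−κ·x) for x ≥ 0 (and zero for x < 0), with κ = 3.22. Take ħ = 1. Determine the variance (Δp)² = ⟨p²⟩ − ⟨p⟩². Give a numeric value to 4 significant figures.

10.37

Compute ⟨p⟩ and ⟨p²⟩ separately; (Δp)² = ⟨p²⟩ − ⟨p⟩².
Differentiate x·exp(−κ·x) with the product rule; every integrand then reduces to terms xʲ·e^(−2κx) on [0, ∞), with ∫₀^∞ xʲ·e^(−2κx) dx = j!/(2κ)^(j+1).
Normalization: ∫|φ|² dx = 0.0074881.
⟨p⟩ = 0.0000 and ⟨p²⟩ = 10.368.
(Δp)² = 10.368 − (0.0000)² = 10.368.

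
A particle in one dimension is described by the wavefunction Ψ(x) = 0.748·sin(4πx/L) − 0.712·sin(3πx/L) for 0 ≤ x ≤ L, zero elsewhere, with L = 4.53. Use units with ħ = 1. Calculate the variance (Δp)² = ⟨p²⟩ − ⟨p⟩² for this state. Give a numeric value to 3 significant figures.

Compute ⟨p⟩ and ⟨p²⟩ separately; (Δp)² = ⟨p²⟩ − ⟨p⟩².
d²/dx² sin(jπx/L) = −(jπ/L)²·sin(jπx/L); on 0 ≤ x ≤ L, ∫sin²(jπx/L) dx = L/2 and ∫sin(jπx/L)·sin(lπx/L) dx = 0 for j ≠ l, so only diagonal terms survive in ∫|Ψ|² and ∫Ψ·Ψ″; ∫Ψ·Ψ′ dx = [Ψ²/2] between the walls = 0.
Normalization: ∫|Ψ|² dx = 2.4155.
⟨p⟩ = 0.0000 and ⟨p²⟩ = 6.0949.
(Δp)² = 6.0949 − (0.0000)² = 6.0949.

6.09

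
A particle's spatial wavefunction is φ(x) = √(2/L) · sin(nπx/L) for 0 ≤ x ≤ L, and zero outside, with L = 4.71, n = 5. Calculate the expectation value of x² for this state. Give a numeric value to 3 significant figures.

⟨x²⟩ = ∫ x²·|φ|² dx (integrals over the domain).
With sin²θ = (1 − cos2θ)/2 on 0 ≤ x ≤ L: ∫sin²(nπx/L) dx = L/2, ∫x·sin²(nπx/L) dx = L²/4, ∫x²·sin²(nπx/L) dx = L³·(1/6 − 1/(4n²π²)); higher powers xᵏ the same way, integrating xᵏ·cos(2nπx/L) by parts.
⟨x²⟩ = 7.3497.

7.35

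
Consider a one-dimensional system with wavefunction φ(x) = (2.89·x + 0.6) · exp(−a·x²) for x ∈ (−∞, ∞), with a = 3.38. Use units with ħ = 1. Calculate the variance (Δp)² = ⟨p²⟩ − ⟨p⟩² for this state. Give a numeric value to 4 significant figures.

7.651

Compute ⟨p⟩ and ⟨p²⟩ separately; (Δp)² = ⟨p²⟩ − ⟨p⟩².
Expand each integrand as polynomial × e^(−2ax²) and use ∫x^(2j)·e^(−2ax²) dx = (2j−1)!!/(4a)^j · √(π/(2a)), odd powers → 0; here √(π/(2a)) = 0.68171. Differentiate with the product rule, d/dx e^(−ax²) = −2ax·e^(−ax²).
Normalization: ∫|φ|² dx = 0.66655.
⟨p⟩ = 0.0000 and ⟨p²⟩ = 7.6510.
(Δp)² = 7.6510 − (0.0000)² = 7.6510.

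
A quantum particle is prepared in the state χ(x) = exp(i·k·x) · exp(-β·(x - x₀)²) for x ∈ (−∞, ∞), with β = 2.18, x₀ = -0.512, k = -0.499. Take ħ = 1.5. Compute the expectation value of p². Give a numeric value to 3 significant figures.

p² χ = −ħ² d²χ/dx²; ⟨p²⟩ = −ħ² ∫ χ*·χ'' dx / ∫|χ|² dx.
Gaussian moments (u = x − x₀): ∫u^(2j)·e^(−2βu²) du = (2j−1)!!/(4β)^j · √(π/(2β)), odd powers integrate to 0; here √(π/(2β)) = 0.84885. Derivatives: χ′ = (ik − 2βu)·χ, χ″ = ((ik − 2βu)² − 2β)·χ; the odd-in-u pieces drop out.
State is unnormalized: ∫|χ|² dx = 0.84885, and ∫χ*·(−ħ² χ'') dx = 4.6392, so ⟨p²⟩ = 4.6392 / 0.84885.
⟨p²⟩ = 5.4653.

5.47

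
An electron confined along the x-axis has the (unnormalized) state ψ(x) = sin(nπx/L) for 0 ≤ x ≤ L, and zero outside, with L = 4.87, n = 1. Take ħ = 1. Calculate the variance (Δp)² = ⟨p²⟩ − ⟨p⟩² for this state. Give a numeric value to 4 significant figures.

0.4161

Compute ⟨p⟩ and ⟨p²⟩ separately; (Δp)² = ⟨p²⟩ − ⟨p⟩².
d/dx sin(nπx/L) = (nπ/L)·cos(nπx/L) and d²/dx² sin(nπx/L) = −(nπ/L)²·sin(nπx/L); on 0 ≤ x ≤ L, ∫sin²(nπx/L) dx = L/2 and ∫sin(nπx/L)·cos(nπx/L) dx = 0.
Normalization: ∫|ψ|² dx = 2.4350.
⟨p⟩ = 0.0000 and ⟨p²⟩ = 0.41614.
(Δp)² = 0.41614 − (0.0000)² = 0.41614.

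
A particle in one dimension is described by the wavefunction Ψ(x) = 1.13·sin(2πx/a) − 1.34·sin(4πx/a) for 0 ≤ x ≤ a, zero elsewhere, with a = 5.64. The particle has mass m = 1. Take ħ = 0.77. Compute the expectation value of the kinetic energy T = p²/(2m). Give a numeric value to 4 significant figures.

T = −(ħ²/2m) d²/dx², so ⟨T⟩ = −(ħ²/2m) ∫ Ψ*·Ψ'' dx / ∫|Ψ|² dx; with m = 1.
d²/dx² sin(jπx/a) = −(jπ/a)²·sin(jπx/a); on 0 ≤ x ≤ a, ∫sin²(jπx/a) dx = a/2 and ∫sin(jπx/a)·sin(lπx/a) dx = 0 for j ≠ l, so only diagonal terms survive in ∫|Ψ|² and ∫Ψ·Ψ″; ∫Ψ·Ψ′ dx = [Ψ²/2] between the walls = 0.
State is unnormalized: ∫|Ψ|² dx = 8.6645, and ∫Ψ*·(−ħ²/2m · Ψ'') dx = 8.7768, so ⟨T⟩ = 8.7768 / 8.6645.
⟨T⟩ = 1.0130.

1.013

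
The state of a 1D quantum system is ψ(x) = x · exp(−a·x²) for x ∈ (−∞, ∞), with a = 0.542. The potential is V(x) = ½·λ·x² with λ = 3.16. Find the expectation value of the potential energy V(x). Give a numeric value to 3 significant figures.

2.19

⟨V⟩ = ∫ V(x)·|ψ|² dx / ∫|ψ|² dx.
Expand each integrand as polynomial × e^(−2ax²) and use ∫x^(2j)·e^(−2ax²) dx = (2j−1)!!/(4a)^j · √(π/(2a)), odd powers → 0; here √(π/(2a)) = 1.7024.
State is unnormalized: ∫|ψ|² dx = 0.78524, and ∫ψ*·V(x)·ψ dx = 1.7168, so ⟨V⟩ = 1.7168 / 0.78524.
⟨V⟩ = 2.1863.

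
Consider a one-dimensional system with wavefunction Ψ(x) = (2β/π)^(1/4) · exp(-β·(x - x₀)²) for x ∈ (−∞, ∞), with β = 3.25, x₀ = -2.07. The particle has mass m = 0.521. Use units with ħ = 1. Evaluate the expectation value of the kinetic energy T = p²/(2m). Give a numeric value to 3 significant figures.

3.12

T = −(ħ²/2m) d²/dx², so ⟨T⟩ = −(ħ²/2m) ∫ Ψ*·Ψ'' dx; with m = 0.521.
Gaussian moments (u = x − x₀): ∫u^(2j)·e^(−2βu²) du = (2j−1)!!/(4β)^j · √(π/(2β)), odd powers integrate to 0; here √(π/(2β)) = 0.69521. Derivatives: d/dx e^(−βu²) = −2βu·e^(−βu²), d²/dx² e^(−βu²) = (4β²u² − 2β)·e^(−βu²).
⟨T⟩ = 3.1190.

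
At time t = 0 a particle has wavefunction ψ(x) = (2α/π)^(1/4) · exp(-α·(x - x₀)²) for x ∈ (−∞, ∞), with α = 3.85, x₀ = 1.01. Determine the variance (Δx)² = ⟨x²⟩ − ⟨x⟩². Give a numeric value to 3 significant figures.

0.0649

Compute ⟨x⟩ and ⟨x²⟩ separately, then (Δx)² = ⟨x²⟩ − ⟨x⟩².
Gaussian moments (u = x − x₀): ∫u^(2j)·e^(−2αu²) du = (2j−1)!!/(4α)^j · √(π/(2α)), odd powers integrate to 0; here √(π/(2α)) = 0.63875.
⟨x⟩ = 1.0100 and ⟨x²⟩ = 1.0850.
(Δx)² = 1.0850 − (1.0100)² = 0.064935.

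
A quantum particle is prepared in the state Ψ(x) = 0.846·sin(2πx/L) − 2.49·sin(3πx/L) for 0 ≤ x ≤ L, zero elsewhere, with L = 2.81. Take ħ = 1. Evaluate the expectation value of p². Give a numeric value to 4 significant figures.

p² Ψ = −ħ² d²Ψ/dx²; ⟨p²⟩ = −ħ² ∫ Ψ*·Ψ'' dx / ∫|Ψ|² dx.
d²/dx² sin(jπx/L) = −(jπ/L)²·sin(jπx/L); on 0 ≤ x ≤ L, ∫sin²(jπx/L) dx = L/2 and ∫sin(jπx/L)·sin(lπx/L) dx = 0 for j ≠ l, so only diagonal terms survive in ∫|Ψ|² and ∫Ψ·Ψ″; ∫Ψ·Ψ′ dx = [Ψ²/2] between the walls = 0.
State is unnormalized: ∫|Ψ|² dx = 9.7167, and ∫Ψ*·(−ħ² Ψ'') dx = 103.02, so ⟨p²⟩ = 103.02 / 9.7167.
⟨p²⟩ = 10.603.

10.60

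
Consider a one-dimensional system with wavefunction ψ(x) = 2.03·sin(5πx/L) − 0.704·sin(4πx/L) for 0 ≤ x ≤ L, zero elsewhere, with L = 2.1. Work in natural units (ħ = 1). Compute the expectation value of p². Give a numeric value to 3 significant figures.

p² ψ = −ħ² d²ψ/dx²; ⟨p²⟩ = −ħ² ∫ ψ*·ψ'' dx / ∫|ψ|² dx.
d²/dx² sin(jπx/L) = −(jπ/L)²·sin(jπx/L); on 0 ≤ x ≤ L, ∫sin²(jπx/L) dx = L/2 and ∫sin(jπx/L)·sin(lπx/L) dx = 0 for j ≠ l, so only diagonal terms survive in ∫|ψ|² and ∫ψ·ψ″; ∫ψ·ψ′ dx = [ψ²/2] between the walls = 0.
State is unnormalized: ∫|ψ|² dx = 4.8473, and ∫ψ*·(−ħ² ψ'') dx = 260.73, so ⟨p²⟩ = 260.73 / 4.8473.
⟨p²⟩ = 53.788.

53.8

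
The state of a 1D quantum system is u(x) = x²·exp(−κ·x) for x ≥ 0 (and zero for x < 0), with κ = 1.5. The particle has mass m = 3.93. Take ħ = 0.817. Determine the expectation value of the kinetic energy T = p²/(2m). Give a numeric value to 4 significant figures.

T = −(ħ²/2m) d²/dx², so ⟨T⟩ = −(ħ²/2m) ∫ u*·u'' dx / ∫|u|² dx; with m = 3.93.
Differentiate x²·exp(−κ·x) with the product rule; every integrand then reduces to terms xʲ·e^(−2κx) on [0, ∞), with ∫₀^∞ xʲ·e^(−2κx) dx = j!/(2κ)^(j+1).
State is unnormalized: ∫|u|² dx = 0.098765, and ∫u*·(−ħ²/2m · u'') dx = 0.0062905, so ⟨T⟩ = 0.0062905 / 0.098765.
⟨T⟩ = 0.063692.

0.06369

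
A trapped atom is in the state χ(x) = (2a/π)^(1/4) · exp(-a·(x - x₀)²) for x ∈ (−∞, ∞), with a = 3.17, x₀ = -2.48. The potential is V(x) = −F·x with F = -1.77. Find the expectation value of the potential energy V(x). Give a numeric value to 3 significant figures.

⟨V⟩ = ∫ V(x)·|χ|² dx.
Gaussian moments (u = x − x₀): ∫u^(2j)·e^(−2au²) du = (2j−1)!!/(4a)^j · √(π/(2a)), odd powers integrate to 0; here √(π/(2a)) = 0.70393.
⟨V⟩ = -4.3896.

-4.39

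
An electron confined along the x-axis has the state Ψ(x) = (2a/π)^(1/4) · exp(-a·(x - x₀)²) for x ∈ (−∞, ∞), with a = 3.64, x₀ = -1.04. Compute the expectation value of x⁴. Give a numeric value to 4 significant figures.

1.630

⟨x⁴⟩ = ∫ x⁴·|Ψ|² dx (integrals over the domain).
Gaussian moments (u = x − x₀): ∫u^(2j)·e^(−2au²) du = (2j−1)!!/(4a)^j · √(π/(2a)), odd powers integrate to 0; here √(π/(2a)) = 0.65692.
⟨x⁴⟩ = 1.6297.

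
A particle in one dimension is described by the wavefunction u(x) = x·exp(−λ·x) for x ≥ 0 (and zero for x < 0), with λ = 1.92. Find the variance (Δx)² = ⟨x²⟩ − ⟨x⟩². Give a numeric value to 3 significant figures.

Compute ⟨x⟩ and ⟨x²⟩ separately, then (Δx)² = ⟨x²⟩ − ⟨x⟩².
Every integrand reduces to terms xʲ·e^(−2λx) on [0, ∞); use ∫₀^∞ xʲ·e^(−2λx) dx = j!/(2λ)^(j+1).
Normalization: ∫|u|² dx = 0.035321.
⟨x⟩ = 0.78125 and ⟨x²⟩ = 0.81380.
(Δx)² = 0.81380 − (0.78125)² = 0.20345.

0.203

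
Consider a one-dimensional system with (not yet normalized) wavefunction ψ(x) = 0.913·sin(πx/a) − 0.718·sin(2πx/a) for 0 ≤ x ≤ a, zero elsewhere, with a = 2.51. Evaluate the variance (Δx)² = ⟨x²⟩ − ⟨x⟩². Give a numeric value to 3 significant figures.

Compute ⟨x⟩ and ⟨x²⟩ separately, then (Δx)² = ⟨x²⟩ − ⟨x⟩².
On 0 ≤ x ≤ a (j ≠ l): ∫sin²(jπx/a) dx = a/2, ∫sin(jπx/a)·sin(lπx/a) dx = 0; diagonal moments ∫x·sin²(jπx/a) dx = a²/4, ∫x²·sin²(jπx/a) dx = a³·(1/6 − 1/(4j²π²)); cross terms ∫x·sin(jπx/a)·sin(lπx/a) dx = 0 for j + l even and −4jla²/(π²(j² − l²)²) for j + l odd, ∫x²·sin(jπx/a)·sin(lπx/a) dx = (−1)^(j+l)·4jla³/(π²(j² − l²)²); higher powers the same way via product-to-sum and parts.
Normalization: ∫|ψ|² dx = 1.6931.
⟨x⟩ = 1.6944 and ⟨x²⟩ = 2.9752.
(Δx)² = 2.9752 − (1.6944)² = 0.10426.

0.104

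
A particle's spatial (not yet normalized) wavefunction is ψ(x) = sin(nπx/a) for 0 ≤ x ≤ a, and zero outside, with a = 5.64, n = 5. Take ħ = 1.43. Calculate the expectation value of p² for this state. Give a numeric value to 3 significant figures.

15.9

p² ψ = −ħ² d²ψ/dx²; ⟨p²⟩ = −ħ² ∫ ψ*·ψ'' dx / ∫|ψ|² dx.
d/dx sin(nπx/a) = (nπ/a)·cos(nπx/a) and d²/dx² sin(nπx/a) = −(nπ/a)²·sin(nπx/a); on 0 ≤ x ≤ a, ∫sin²(nπx/a) dx = a/2 and ∫sin(nπx/a)·cos(nπx/a) dx = 0.
State is unnormalized: ∫|ψ|² dx = 2.8200, and ∫ψ*·(−ħ² ψ'') dx = 44.730, so ⟨p²⟩ = 44.730 / 2.8200.
⟨p²⟩ = 15.862.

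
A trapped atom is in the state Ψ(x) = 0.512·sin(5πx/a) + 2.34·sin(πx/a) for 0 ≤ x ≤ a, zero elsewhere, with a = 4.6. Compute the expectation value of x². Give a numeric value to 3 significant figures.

⟨x²⟩ = ∫ x²·|Ψ|² dx / ∫|Ψ|² dx (integrals over the domain).
On 0 ≤ x ≤ a (j ≠ l): ∫sin²(jπx/a) dx = a/2, ∫sin(jπx/a)·sin(lπx/a) dx = 0; diagonal moments ∫x·sin²(jπx/a) dx = a²/4, ∫x²·sin²(jπx/a) dx = a³·(1/6 − 1/(4j²π²)); cross terms ∫x·sin(jπx/a)·sin(lπx/a) dx = 0 for j + l even and −4jla²/(π²(j² − l²)²) for j + l odd, ∫x²·sin(jπx/a)·sin(lπx/a) dx = (−1)^(j+l)·4jla³/(π²(j² − l²)²); higher powers the same way via product-to-sum and parts.
State is unnormalized: ∫|Ψ|² dx = 13.197, and ∫Ψ*·x²·Ψ dx = 80.376, so ⟨x²⟩ = 80.376 / 13.197.
⟨x²⟩ = 6.0905.

6.09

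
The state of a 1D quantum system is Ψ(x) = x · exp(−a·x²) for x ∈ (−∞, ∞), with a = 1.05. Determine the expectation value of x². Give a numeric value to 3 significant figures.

⟨x²⟩ = ∫ x²·|Ψ|² dx / ∫|Ψ|² dx (integrals over the domain).
Expand each integrand as polynomial × e^(−2ax²) and use ∫x^(2j)·e^(−2ax²) dx = (2j−1)!!/(4a)^j · √(π/(2a)), odd powers → 0; here √(π/(2a)) = 1.2231.
State is unnormalized: ∫|Ψ|² dx = 0.29122, and ∫Ψ*·x²·Ψ dx = 0.20801, so ⟨x²⟩ = 0.20801 / 0.29122.
⟨x²⟩ = 0.71429.

0.714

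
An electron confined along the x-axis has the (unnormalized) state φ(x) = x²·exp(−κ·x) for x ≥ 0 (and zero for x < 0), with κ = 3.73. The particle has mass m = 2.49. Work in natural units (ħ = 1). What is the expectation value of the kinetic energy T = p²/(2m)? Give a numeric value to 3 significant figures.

0.931

T = −(ħ²/2m) d²/dx², so ⟨T⟩ = −(ħ²/2m) ∫ φ*·φ'' dx / ∫|φ|² dx; with m = 2.49.
Differentiate x²·exp(−κ·x) with the product rule; every integrand then reduces to terms xʲ·e^(−2κx) on [0, ∞), with ∫₀^∞ xʲ·e^(−2κx) dx = j!/(2κ)^(j+1).
State is unnormalized: ∫|φ|² dx = 0.0010388, and ∫φ*·(−ħ²/2m · φ'') dx = 0.00096735, so ⟨T⟩ = 0.00096735 / 0.0010388.
⟨T⟩ = 0.93125.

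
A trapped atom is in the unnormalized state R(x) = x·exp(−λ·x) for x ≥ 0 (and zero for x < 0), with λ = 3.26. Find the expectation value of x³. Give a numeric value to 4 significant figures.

0.2165

⟨x³⟩ = ∫ x³·|R|² dx / ∫|R|² dx (integrals over the domain).
Every integrand reduces to terms xʲ·e^(−2λx) on [0, ∞); use ∫₀^∞ xʲ·e^(−2λx) dx = j!/(2λ)^(j+1).
State is unnormalized: ∫|R|² dx = 0.0072158, and ∫R*·x³·R dx = 0.0015621, so ⟨x³⟩ = 0.0015621 / 0.0072158.
⟨x³⟩ = 0.21648.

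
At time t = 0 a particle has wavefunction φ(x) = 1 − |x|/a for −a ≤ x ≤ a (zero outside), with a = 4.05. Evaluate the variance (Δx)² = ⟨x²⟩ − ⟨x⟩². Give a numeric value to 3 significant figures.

Compute ⟨x⟩ and ⟨x²⟩ separately, then (Δx)² = ⟨x²⟩ − ⟨x⟩².
φ is even, so ∫ over [−a, a] = 2∫₀ᵃ with φ = 1 − x/a there: ∫₀ᵃ (1 − x/a)² dx = a/3, ∫₀ᵃ x²(1 − x/a)² dx = a³/30, ∫₀ᵃ x⁴(1 − x/a)² dx = a⁵/105.
Normalization: ∫|φ|² dx = 2.7000.
⟨x⟩ = 0.0000 and ⟨x²⟩ = 1.6403.
(Δx)² = 1.6403 − (0.0000)² = 1.6403.

1.64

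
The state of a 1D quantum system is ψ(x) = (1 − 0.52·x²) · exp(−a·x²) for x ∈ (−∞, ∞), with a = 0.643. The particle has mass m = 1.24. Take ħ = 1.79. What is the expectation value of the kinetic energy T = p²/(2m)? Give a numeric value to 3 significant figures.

T = −(ħ²/2m) d²/dx², so ⟨T⟩ = −(ħ²/2m) ∫ ψ*·ψ'' dx / ∫|ψ|² dx; with m = 1.24.
Expand each integrand as polynomial × e^(−2ax²) and use ∫x^(2j)·e^(−2ax²) dx = (2j−1)!!/(4a)^j · √(π/(2a)), odd powers → 0; here √(π/(2a)) = 1.5630. Differentiate with the product rule, d/dx e^(−ax²) = −2ax·e^(−ax²).
State is unnormalized: ∫|ψ|² dx = 1.1226, and ∫ψ*·(−ħ²/2m · ψ'') dx = 2.1950, so ⟨T⟩ = 2.1950 / 1.1226.
⟨T⟩ = 1.9552.

1.96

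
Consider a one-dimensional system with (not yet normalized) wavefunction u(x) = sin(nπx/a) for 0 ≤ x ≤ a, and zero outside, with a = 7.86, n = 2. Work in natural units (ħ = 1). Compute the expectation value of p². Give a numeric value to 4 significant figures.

0.6390

p² u = −ħ² d²u/dx²; ⟨p²⟩ = −ħ² ∫ u*·u'' dx / ∫|u|² dx.
d/dx sin(nπx/a) = (nπ/a)·cos(nπx/a) and d²/dx² sin(nπx/a) = −(nπ/a)²·sin(nπx/a); on 0 ≤ x ≤ a, ∫sin²(nπx/a) dx = a/2 and ∫sin(nπx/a)·cos(nπx/a) dx = 0.
State is unnormalized: ∫|u|² dx = 3.9300, and ∫u*·(−ħ² u'') dx = 2.5113, so ⟨p²⟩ = 2.5113 / 3.9300.
⟨p²⟩ = 0.63902.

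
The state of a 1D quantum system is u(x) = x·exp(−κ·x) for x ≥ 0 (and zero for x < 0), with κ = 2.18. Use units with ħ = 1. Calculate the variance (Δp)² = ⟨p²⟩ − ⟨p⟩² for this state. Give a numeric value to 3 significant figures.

4.75

Compute ⟨p⟩ and ⟨p²⟩ separately; (Δp)² = ⟨p²⟩ − ⟨p⟩².
Differentiate x·exp(−κ·x) with the product rule; every integrand then reduces to terms xʲ·e^(−2κx) on [0, ∞), with ∫₀^∞ xʲ·e^(−2κx) dx = j!/(2κ)^(j+1).
Normalization: ∫|u|² dx = 0.024131.
⟨p⟩ = 0.0000 and ⟨p²⟩ = 4.7524.
(Δp)² = 4.7524 − (0.0000)² = 4.7524.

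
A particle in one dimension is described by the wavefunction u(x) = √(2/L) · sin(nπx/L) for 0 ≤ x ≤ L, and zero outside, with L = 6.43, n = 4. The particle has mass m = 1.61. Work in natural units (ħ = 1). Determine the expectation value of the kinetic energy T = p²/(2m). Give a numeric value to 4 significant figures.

T = −(ħ²/2m) d²/dx², so ⟨T⟩ = −(ħ²/2m) ∫ u*·u'' dx; with m = 1.61.
d/dx sin(nπx/L) = (nπ/L)·cos(nπx/L) and d²/dx² sin(nπx/L) = −(nπ/L)²·sin(nπx/L); on 0 ≤ x ≤ L, ∫sin²(nπx/L) dx = L/2 and ∫sin(nπx/L)·cos(nπx/L) dx = 0.
⟨T⟩ = 1.1862.

1.186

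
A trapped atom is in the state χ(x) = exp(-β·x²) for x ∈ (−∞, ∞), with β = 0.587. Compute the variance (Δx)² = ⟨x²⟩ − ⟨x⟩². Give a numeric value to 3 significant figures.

Compute ⟨x⟩ and ⟨x²⟩ separately, then (Δx)² = ⟨x²⟩ − ⟨x⟩².
Gaussian moments: ∫x^(2j)·e^(−2βx²) dx = (2j−1)!!/(4β)^j · √(π/(2β)), odd powers integrate to 0; here √(π/(2β)) = 1.6358.
Normalization: ∫|χ|² dx = 1.6358.
⟨x⟩ = 0.0000 and ⟨x²⟩ = 0.42589.
(Δx)² = 0.42589 − (0.0000)² = 0.42589.

0.426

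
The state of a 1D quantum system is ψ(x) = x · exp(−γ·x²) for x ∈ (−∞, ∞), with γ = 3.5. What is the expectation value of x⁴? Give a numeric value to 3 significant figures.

⟨x⁴⟩ = ∫ x⁴·|ψ|² dx / ∫|ψ|² dx (integrals over the domain).
Expand each integrand as polynomial × e^(−2γx²) and use ∫x^(2j)·e^(−2γx²) dx = (2j−1)!!/(4γ)^j · √(π/(2γ)), odd powers → 0; here √(π/(2γ)) = 0.66992.
State is unnormalized: ∫|ψ|² dx = 0.047852, and ∫ψ*·x⁴·ψ dx = 0.0036621, so ⟨x⁴⟩ = 0.0036621 / 0.047852.
⟨x⁴⟩ = 0.076531.

0.0765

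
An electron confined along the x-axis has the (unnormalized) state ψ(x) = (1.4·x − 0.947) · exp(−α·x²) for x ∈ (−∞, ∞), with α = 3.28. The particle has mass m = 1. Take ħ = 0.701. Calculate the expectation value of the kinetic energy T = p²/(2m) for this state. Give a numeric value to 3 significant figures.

T = −(ħ²/2m) d²/dx², so ⟨T⟩ = −(ħ²/2m) ∫ ψ*·ψ'' dx / ∫|ψ|² dx; with m = 1.
Expand each integrand as polynomial × e^(−2αx²) and use ∫x^(2j)·e^(−2αx²) dx = (2j−1)!!/(4α)^j · √(π/(2α)), odd powers → 0; here √(π/(2α)) = 0.69203. Differentiate with the product rule, d/dx e^(−αx²) = −2αx·e^(−αx²).
State is unnormalized: ∫|ψ|² dx = 0.72400, and ∫ψ*·(−ħ²/2m · ψ'') dx = 0.75010, so ⟨T⟩ = 0.75010 / 0.72400.
⟨T⟩ = 1.0361.

1.04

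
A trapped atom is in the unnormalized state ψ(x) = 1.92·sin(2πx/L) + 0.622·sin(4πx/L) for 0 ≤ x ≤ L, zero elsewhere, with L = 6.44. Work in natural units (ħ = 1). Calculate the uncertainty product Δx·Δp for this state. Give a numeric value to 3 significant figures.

Δx = √(⟨x²⟩−⟨x⟩²), Δp = √(⟨p²⟩−⟨p⟩²).
On 0 ≤ x ≤ L (j ≠ l): ∫sin²(jπx/L) dx = L/2, ∫sin(jπx/L)·sin(lπx/L) dx = 0; diagonal moments ∫x·sin²(jπx/L) dx = L²/4, ∫x²·sin²(jπx/L) dx = L³·(1/6 − 1/(4j²π²)); cross terms ∫x·sin(jπx/L)·sin(lπx/L) dx = 0 for j + l even and −4jlL²/(π²(j² − l²)²) for j + l odd, ∫x²·sin(jπx/L)·sin(lπx/L) dx = (−1)^(j+l)·4jlL³/(π²(j² − l²)²); higher powers the same way via product-to-sum and parts. d²/dx² sin(jπx/L) = −(jπ/L)²·sin(jπx/L); on 0 ≤ x ≤ L, ∫sin²(jπx/L) dx = L/2 and ∫sin(jπx/L)·sin(lπx/L) dx = 0 for j ≠ l, so only diagonal terms survive in ∫|ψ|² and ∫ψ·ψ″; ∫ψ·ψ′ dx = [ψ²/2] between the walls = 0.
Normalization: ∫|ψ|² dx = 13.116.
⟨x⟩ = 3.2200, ⟨x²⟩ = 14.432 ⇒ Δx = 2.0158.
⟨p⟩ = 0.0000, ⟨p²⟩ = 1.2231 ⇒ Δp = 1.1060.
Δx·Δp = 2.2294.

2.23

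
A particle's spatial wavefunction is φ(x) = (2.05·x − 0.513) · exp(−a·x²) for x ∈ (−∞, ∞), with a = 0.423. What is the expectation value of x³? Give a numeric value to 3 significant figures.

-0.802

⟨x³⟩ = ∫ x³·|φ|² dx / ∫|φ|² dx (integrals over the domain).
Expand each integrand as polynomial × e^(−2ax²) and use ∫x^(2j)·e^(−2ax²) dx = (2j−1)!!/(4a)^j · √(π/(2a)), odd powers → 0; here √(π/(2a)) = 1.9270.
State is unnormalized: ∫|φ|² dx = 5.2934, and ∫φ*·x³·φ dx = -4.2473, so ⟨x³⟩ = -4.2473 / 5.2934.
⟨x³⟩ = -0.80237.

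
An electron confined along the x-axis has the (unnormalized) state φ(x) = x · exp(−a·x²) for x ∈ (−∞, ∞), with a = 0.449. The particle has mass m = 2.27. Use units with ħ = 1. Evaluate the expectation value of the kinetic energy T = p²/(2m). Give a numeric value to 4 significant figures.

T = −(ħ²/2m) d²/dx², so ⟨T⟩ = −(ħ²/2m) ∫ φ*·φ'' dx / ∫|φ|² dx; with m = 2.27.
Expand each integrand as polynomial × e^(−2ax²) and use ∫x^(2j)·e^(−2ax²) dx = (2j−1)!!/(4a)^j · √(π/(2a)), odd powers → 0; here √(π/(2a)) = 1.8704. Differentiate with the product rule, d/dx e^(−ax²) = −2ax·e^(−ax²).
State is unnormalized: ∫|φ|² dx = 1.0414, and ∫φ*·(−ħ²/2m · φ'') dx = 0.30899, so ⟨T⟩ = 0.30899 / 1.0414.
⟨T⟩ = 0.29670.

0.2967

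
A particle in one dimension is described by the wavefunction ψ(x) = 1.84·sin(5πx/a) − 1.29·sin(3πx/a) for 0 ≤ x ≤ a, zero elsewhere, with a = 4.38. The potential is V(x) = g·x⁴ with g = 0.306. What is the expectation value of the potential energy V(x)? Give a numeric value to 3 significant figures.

13.4

⟨V⟩ = ∫ V(x)·|ψ|² dx / ∫|ψ|² dx.
On 0 ≤ x ≤ a (j ≠ l): ∫sin²(jπx/a) dx = a/2, ∫sin(jπx/a)·sin(lπx/a) dx = 0; diagonal moments ∫x·sin²(jπx/a) dx = a²/4, ∫x²·sin²(jπx/a) dx = a³·(1/6 − 1/(4j²π²)); cross terms ∫x·sin(jπx/a)·sin(lπx/a) dx = 0 for j + l even and −4jla²/(π²(j² − l²)²) for j + l odd, ∫x²·sin(jπx/a)·sin(lπx/a) dx = (−1)^(j+l)·4jla³/(π²(j² − l²)²); higher powers the same way via product-to-sum and parts.
State is unnormalized: ∫|ψ|² dx = 11.059, and ∫ψ*·V(x)·ψ dx = 147.93, so ⟨V⟩ = 147.93 / 11.059.
⟨V⟩ = 13.376.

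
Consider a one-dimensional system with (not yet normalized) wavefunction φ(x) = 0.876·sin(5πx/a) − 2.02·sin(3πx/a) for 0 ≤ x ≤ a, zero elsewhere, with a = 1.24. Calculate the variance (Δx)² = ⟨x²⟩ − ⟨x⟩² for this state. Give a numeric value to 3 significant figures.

0.0670

Compute ⟨x⟩ and ⟨x²⟩ separately, then (Δx)² = ⟨x²⟩ − ⟨x⟩².
On 0 ≤ x ≤ a (j ≠ l): ∫sin²(jπx/a) dx = a/2, ∫sin(jπx/a)·sin(lπx/a) dx = 0; diagonal moments ∫x·sin²(jπx/a) dx = a²/4, ∫x²·sin²(jπx/a) dx = a³·(1/6 − 1/(4j²π²)); cross terms ∫x·sin(jπx/a)·sin(lπx/a) dx = 0 for j + l even and −4jla²/(π²(j² − l²)²) for j + l odd, ∫x²·sin(jπx/a)·sin(lπx/a) dx = (−1)^(j+l)·4jla³/(π²(j² − l²)²); higher powers the same way via product-to-sum and parts.
Normalization: ∫|φ|² dx = 3.0056.
⟨x⟩ = 0.62000 and ⟨x²⟩ = 0.45144.
(Δx)² = 0.45144 − (0.62000)² = 0.067043.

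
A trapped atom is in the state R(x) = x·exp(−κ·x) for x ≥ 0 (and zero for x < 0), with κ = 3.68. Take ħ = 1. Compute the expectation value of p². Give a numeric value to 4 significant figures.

p² R = −ħ² d²R/dx²; ⟨p²⟩ = −ħ² ∫ R*·R'' dx / ∫|R|² dx.
Differentiate x·exp(−κ·x) with the product rule; every integrand then reduces to terms xʲ·e^(−2κx) on [0, ∞), with ∫₀^∞ xʲ·e^(−2κx) dx = j!/(2κ)^(j+1).
State is unnormalized: ∫|R|² dx = 0.0050165, and ∫R*·(−ħ² R'') dx = 0.067935, so ⟨p²⟩ = 0.067935 / 0.0050165.
⟨p²⟩ = 13.542.

13.54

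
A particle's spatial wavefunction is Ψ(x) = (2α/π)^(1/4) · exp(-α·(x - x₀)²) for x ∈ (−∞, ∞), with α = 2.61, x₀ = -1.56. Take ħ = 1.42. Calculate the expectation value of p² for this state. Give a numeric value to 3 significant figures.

5.26

p² Ψ = −ħ² d²Ψ/dx²; ⟨p²⟩ = −ħ² ∫ Ψ*·Ψ'' dx.
Gaussian moments (u = x − x₀): ∫u^(2j)·e^(−2αu²) du = (2j−1)!!/(4α)^j · √(π/(2α)), odd powers integrate to 0; here √(π/(2α)) = 0.77578. Derivatives: d/dx e^(−αu²) = −2αu·e^(−αu²), d²/dx² e^(−αu²) = (4α²u² − 2α)·e^(−αu²).
⟨p²⟩ = 5.2628.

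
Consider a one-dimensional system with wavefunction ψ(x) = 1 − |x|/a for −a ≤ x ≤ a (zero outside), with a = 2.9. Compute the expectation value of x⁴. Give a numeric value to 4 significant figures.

⟨x⁴⟩ = ∫ x⁴·|ψ|² dx / ∫|ψ|² dx (integrals over the domain).
ψ is even, so ∫ over [−a, a] = 2∫₀ᵃ with ψ = 1 − x/a there: ∫₀ᵃ (1 − x/a)² dx = a/3, ∫₀ᵃ x²(1 − x/a)² dx = a³/30, ∫₀ᵃ x⁴(1 − x/a)² dx = a⁵/105.
State is unnormalized: ∫|ψ|² dx = 1.9333, and ∫ψ*·x⁴·ψ dx = 3.9069, so ⟨x⁴⟩ = 3.9069 / 1.9333.
⟨x⁴⟩ = 2.0208.

2.021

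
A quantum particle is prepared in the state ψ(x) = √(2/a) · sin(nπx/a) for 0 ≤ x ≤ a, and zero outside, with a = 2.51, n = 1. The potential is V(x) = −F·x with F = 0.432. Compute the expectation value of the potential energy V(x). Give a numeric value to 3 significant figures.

⟨V⟩ = ∫ V(x)·|ψ|² dx.
With sin²θ = (1 − cos2θ)/2 on 0 ≤ x ≤ a: ∫sin²(nπx/a) dx = a/2, ∫x·sin²(nπx/a) dx = a²/4, ∫x²·sin²(nπx/a) dx = a³·(1/6 − 1/(4n²π²)); higher powers xᵏ the same way, integrating xᵏ·cos(2nπx/a) by parts.
⟨V⟩ = -0.54216.

-0.542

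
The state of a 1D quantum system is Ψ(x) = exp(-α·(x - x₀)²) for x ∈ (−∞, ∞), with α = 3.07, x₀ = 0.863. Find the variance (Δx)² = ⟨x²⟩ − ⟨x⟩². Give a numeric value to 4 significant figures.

Compute ⟨x⟩ and ⟨x²⟩ separately, then (Δx)² = ⟨x²⟩ − ⟨x⟩².
Gaussian moments (u = x − x₀): ∫u^(2j)·e^(−2αu²) du = (2j−1)!!/(4α)^j · √(π/(2α)), odd powers integrate to 0; here √(π/(2α)) = 0.71530.
Normalization: ∫|Ψ|² dx = 0.71530.
⟨x⟩ = 0.86300 and ⟨x²⟩ = 0.82620.
(Δx)² = 0.82620 − (0.86300)² = 0.081433.

0.08143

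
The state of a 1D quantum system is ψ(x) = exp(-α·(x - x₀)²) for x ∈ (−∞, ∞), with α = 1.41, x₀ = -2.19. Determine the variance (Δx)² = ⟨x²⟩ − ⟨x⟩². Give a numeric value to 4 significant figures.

Compute ⟨x⟩ and ⟨x²⟩ separately, then (Δx)² = ⟨x²⟩ − ⟨x⟩².
Gaussian moments (u = x − x₀): ∫u^(2j)·e^(−2αu²) du = (2j−1)!!/(4α)^j · √(π/(2α)), odd powers integrate to 0; here √(π/(2α)) = 1.0555.
Normalization: ∫|ψ|² dx = 1.0555.
⟨x⟩ = -2.1900 and ⟨x²⟩ = 4.9734.
(Δx)² = 4.9734 − (-2.1900)² = 0.17730.

0.1773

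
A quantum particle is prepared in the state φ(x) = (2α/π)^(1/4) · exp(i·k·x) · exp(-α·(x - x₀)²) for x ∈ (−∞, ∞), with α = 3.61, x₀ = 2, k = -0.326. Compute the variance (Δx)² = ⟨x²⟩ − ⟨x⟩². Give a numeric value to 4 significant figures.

Compute ⟨x⟩ and ⟨x²⟩ separately, then (Δx)² = ⟨x²⟩ − ⟨x⟩².
Gaussian moments (u = x − x₀): ∫u^(2j)·e^(−2αu²) du = (2j−1)!!/(4α)^j · √(π/(2α)), odd powers integrate to 0; here √(π/(2α)) = 0.65964.
⟨x⟩ = 2.0000 and ⟨x²⟩ = 4.0693.
(Δx)² = 4.0693 − (2.0000)² = 0.069252.

0.06925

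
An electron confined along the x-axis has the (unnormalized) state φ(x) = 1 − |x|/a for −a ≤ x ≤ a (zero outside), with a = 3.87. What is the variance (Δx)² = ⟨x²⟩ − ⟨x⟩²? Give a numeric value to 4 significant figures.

1.498

Compute ⟨x⟩ and ⟨x²⟩ separately, then (Δx)² = ⟨x²⟩ − ⟨x⟩².
φ is even, so ∫ over [−a, a] = 2∫₀ᵃ with φ = 1 − x/a there: ∫₀ᵃ (1 − x/a)² dx = a/3, ∫₀ᵃ x²(1 − x/a)² dx = a³/30, ∫₀ᵃ x⁴(1 − x/a)² dx = a⁵/105.
Normalization: ∫|φ|² dx = 2.5800.
⟨x⟩ = 0.0000 and ⟨x²⟩ = 1.4977.
(Δx)² = 1.4977 − (0.0000)² = 1.4977.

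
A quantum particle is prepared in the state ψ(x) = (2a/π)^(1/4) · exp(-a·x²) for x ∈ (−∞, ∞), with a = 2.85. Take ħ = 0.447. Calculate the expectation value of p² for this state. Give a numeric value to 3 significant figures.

0.569

p² ψ = −ħ² d²ψ/dx²; ⟨p²⟩ = −ħ² ∫ ψ*·ψ'' dx.
Gaussian moments: ∫x^(2j)·e^(−2ax²) dx = (2j−1)!!/(4a)^j · √(π/(2a)), odd powers integrate to 0; here √(π/(2a)) = 0.74240. Derivatives: d/dx e^(−ax²) = −2ax·e^(−ax²), d²/dx² e^(−ax²) = (4a²x² − 2a)·e^(−ax²).
⟨p²⟩ = 0.56946.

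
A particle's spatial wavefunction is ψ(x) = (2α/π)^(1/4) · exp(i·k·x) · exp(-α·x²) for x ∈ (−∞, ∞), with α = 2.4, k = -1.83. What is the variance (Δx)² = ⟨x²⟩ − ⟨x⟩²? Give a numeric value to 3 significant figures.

0.104

Compute ⟨x⟩ and ⟨x²⟩ separately, then (Δx)² = ⟨x²⟩ − ⟨x⟩².
Gaussian moments: ∫x^(2j)·e^(−2αx²) dx = (2j−1)!!/(4α)^j · √(π/(2α)), odd powers integrate to 0; here √(π/(2α)) = 0.80901.
⟨x⟩ = 0.0000 and ⟨x²⟩ = 0.10417.
(Δx)² = 0.10417 − (0.0000)² = 0.10417.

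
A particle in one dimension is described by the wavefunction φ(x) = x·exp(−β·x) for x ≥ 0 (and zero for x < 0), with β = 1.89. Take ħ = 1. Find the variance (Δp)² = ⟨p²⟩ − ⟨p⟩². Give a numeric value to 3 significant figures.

3.57

Compute ⟨p⟩ and ⟨p²⟩ separately; (Δp)² = ⟨p²⟩ − ⟨p⟩².
Differentiate x·exp(−β·x) with the product rule; every integrand then reduces to terms xʲ·e^(−2βx) on [0, ∞), with ∫₀^∞ xʲ·e^(−2βx) dx = j!/(2β)^(j+1).
Normalization: ∫|φ|² dx = 0.037030.
⟨p⟩ = 0.0000 and ⟨p²⟩ = 3.5721.
(Δp)² = 3.5721 − (0.0000)² = 3.5721.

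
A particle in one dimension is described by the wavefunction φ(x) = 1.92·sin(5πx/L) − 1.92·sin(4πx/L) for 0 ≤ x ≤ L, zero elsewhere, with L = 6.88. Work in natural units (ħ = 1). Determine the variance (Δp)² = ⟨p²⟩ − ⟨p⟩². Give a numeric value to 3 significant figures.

Compute ⟨p⟩ and ⟨p²⟩ separately; (Δp)² = ⟨p²⟩ − ⟨p⟩².
d²/dx² sin(jπx/L) = −(jπ/L)²·sin(jπx/L); on 0 ≤ x ≤ L, ∫sin²(jπx/L) dx = L/2 and ∫sin(jπx/L)·sin(lπx/L) dx = 0 for j ≠ l, so only diagonal terms survive in ∫|φ|² and ∫φ·φ″; ∫φ·φ′ dx = [φ²/2] between the walls = 0.
Normalization: ∫|φ|² dx = 25.362.
⟨p⟩ = 0.0000 and ⟨p²⟩ = 4.2744.
(Δp)² = 4.2744 − (0.0000)² = 4.2744.

4.27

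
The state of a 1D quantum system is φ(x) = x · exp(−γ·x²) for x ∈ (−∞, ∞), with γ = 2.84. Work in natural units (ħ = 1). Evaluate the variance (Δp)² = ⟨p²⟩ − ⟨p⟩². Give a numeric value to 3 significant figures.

8.52

Compute ⟨p⟩ and ⟨p²⟩ separately; (Δp)² = ⟨p²⟩ − ⟨p⟩².
Expand each integrand as polynomial × e^(−2γx²) and use ∫x^(2j)·e^(−2γx²) dx = (2j−1)!!/(4γ)^j · √(π/(2γ)), odd powers → 0; here √(π/(2γ)) = 0.74371. Differentiate with the product rule, d/dx e^(−γx²) = −2γx·e^(−γx²).
Normalization: ∫|φ|² dx = 0.065467.
⟨p⟩ = 0.0000 and ⟨p²⟩ = 8.5200.
(Δp)² = 8.5200 − (0.0000)² = 8.5200.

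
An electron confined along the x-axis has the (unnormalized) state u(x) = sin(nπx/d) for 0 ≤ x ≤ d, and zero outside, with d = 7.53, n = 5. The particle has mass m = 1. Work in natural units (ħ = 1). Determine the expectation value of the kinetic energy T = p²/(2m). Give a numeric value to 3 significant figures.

T = −(ħ²/2m) d²/dx², so ⟨T⟩ = −(ħ²/2m) ∫ u*·u'' dx / ∫|u|² dx; with m = 1.
d/dx sin(nπx/d) = (nπ/d)·cos(nπx/d) and d²/dx² sin(nπx/d) = −(nπ/d)²·sin(nπx/d); on 0 ≤ x ≤ d, ∫sin²(nπx/d) dx = d/2 and ∫sin(nπx/d)·cos(nπx/d) dx = 0.
State is unnormalized: ∫|u|² dx = 3.7650, and ∫u*·(−ħ²/2m · u'') dx = 8.1919, so ⟨T⟩ = 8.1919 / 3.7650.
⟨T⟩ = 2.1758.

2.18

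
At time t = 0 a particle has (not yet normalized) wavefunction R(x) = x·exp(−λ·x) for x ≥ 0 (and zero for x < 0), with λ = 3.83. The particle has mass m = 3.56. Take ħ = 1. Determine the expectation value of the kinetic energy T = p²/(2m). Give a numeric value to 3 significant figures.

2.06

T = −(ħ²/2m) d²/dx², so ⟨T⟩ = −(ħ²/2m) ∫ R*·R'' dx / ∫|R|² dx; with m = 3.56.
Differentiate x·exp(−λ·x) with the product rule; every integrand then reduces to terms xʲ·e^(−2λx) on [0, ∞), with ∫₀^∞ xʲ·e^(−2λx) dx = j!/(2λ)^(j+1).
State is unnormalized: ∫|R|² dx = 0.0044498, and ∫R*·(−ħ²/2m · R'') dx = 0.0091677, so ⟨T⟩ = 0.0091677 / 0.0044498.
⟨T⟩ = 2.0602.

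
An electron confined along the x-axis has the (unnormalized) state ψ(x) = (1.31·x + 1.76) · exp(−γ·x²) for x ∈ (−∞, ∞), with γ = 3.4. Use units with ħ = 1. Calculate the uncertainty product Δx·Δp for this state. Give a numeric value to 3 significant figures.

0.500

Δx = √(⟨x²⟩−⟨x⟩²), Δp = √(⟨p²⟩−⟨p⟩²).
Expand each integrand as polynomial × e^(−2γx²) and use ∫x^(2j)·e^(−2γx²) dx = (2j−1)!!/(4γ)^j · √(π/(2γ)), odd powers → 0; here √(π/(2γ)) = 0.67971. Differentiate with the product rule, d/dx e^(−γx²) = −2γx·e^(−γx²).
Normalization: ∫|ψ|² dx = 2.1912.
⟨x⟩ = 0.10517, ⟨x²⟩ = 0.079286 ⇒ Δx = 0.26120.
⟨p⟩ = 0.0000, ⟨p²⟩ = 3.6662 ⇒ Δp = 1.9147.
Δx·Δp = 0.50012.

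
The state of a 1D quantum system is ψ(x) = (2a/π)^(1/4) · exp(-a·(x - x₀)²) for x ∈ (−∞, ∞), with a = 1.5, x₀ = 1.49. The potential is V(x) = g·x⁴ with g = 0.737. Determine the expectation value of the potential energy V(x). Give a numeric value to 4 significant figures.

⟨V⟩ = ∫ V(x)·|ψ|² dx.
Gaussian moments (u = x − x₀): ∫u^(2j)·e^(−2au²) du = (2j−1)!!/(4a)^j · √(π/(2a)), odd powers integrate to 0; here √(π/(2a)) = 1.0233.
⟨V⟩ = 5.3302.

5.330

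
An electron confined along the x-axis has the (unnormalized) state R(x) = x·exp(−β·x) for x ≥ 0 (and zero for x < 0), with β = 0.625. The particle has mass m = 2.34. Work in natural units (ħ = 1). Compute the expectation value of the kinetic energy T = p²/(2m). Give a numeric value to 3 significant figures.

0.0835

T = −(ħ²/2m) d²/dx², so ⟨T⟩ = −(ħ²/2m) ∫ R*·R'' dx / ∫|R|² dx; with m = 2.34.
Differentiate x·exp(−β·x) with the product rule; every integrand then reduces to terms xʲ·e^(−2βx) on [0, ∞), with ∫₀^∞ xʲ·e^(−2βx) dx = j!/(2β)^(j+1).
State is unnormalized: ∫|R|² dx = 1.0240, and ∫R*·(−ħ²/2m · R'') dx = 0.085470, so ⟨T⟩ = 0.085470 / 1.0240.
⟨T⟩ = 0.083467.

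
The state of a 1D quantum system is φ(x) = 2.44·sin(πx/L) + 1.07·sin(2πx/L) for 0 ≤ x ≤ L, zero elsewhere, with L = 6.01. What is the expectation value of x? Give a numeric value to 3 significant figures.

⟨x⟩ = ∫ x·|φ|² dx / ∫|φ|² dx (integrals over the domain).
On 0 ≤ x ≤ L (j ≠ l): ∫sin²(jπx/L) dx = L/2, ∫sin(jπx/L)·sin(lπx/L) dx = 0; diagonal moments ∫x·sin²(jπx/L) dx = L²/4, ∫x²·sin²(jπx/L) dx = L³·(1/6 − 1/(4j²π²)); cross terms ∫x·sin(jπx/L)·sin(lπx/L) dx = 0 for j + l even and −4jlL²/(π²(j² − l²)²) for j + l odd, ∫x²·sin(jπx/L)·sin(lπx/L) dx = (−1)^(j+l)·4jlL³/(π²(j² − l²)²); higher powers the same way via product-to-sum and parts.
State is unnormalized: ∫|φ|² dx = 21.331, and ∫φ*·x·φ dx = 47.113, so ⟨x⟩ = 47.113 / 21.331.
⟨x⟩ = 2.2087.

2.21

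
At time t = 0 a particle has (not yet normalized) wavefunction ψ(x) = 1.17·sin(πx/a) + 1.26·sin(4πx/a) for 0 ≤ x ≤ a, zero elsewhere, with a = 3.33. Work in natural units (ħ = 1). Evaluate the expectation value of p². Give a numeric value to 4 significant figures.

8.059

p² ψ = −ħ² d²ψ/dx²; ⟨p²⟩ = −ħ² ∫ ψ*·ψ'' dx / ∫|ψ|² dx.
d²/dx² sin(jπx/a) = −(jπ/a)²·sin(jπx/a); on 0 ≤ x ≤ a, ∫sin²(jπx/a) dx = a/2 and ∫sin(jπx/a)·sin(lπx/a) dx = 0 for j ≠ l, so only diagonal terms survive in ∫|ψ|² and ∫ψ·ψ″; ∫ψ·ψ′ dx = [ψ²/2] between the walls = 0.
State is unnormalized: ∫|ψ|² dx = 4.9226, and ∫ψ*·(−ħ² ψ'') dx = 39.672, so ⟨p²⟩ = 39.672 / 4.9226.
⟨p²⟩ = 8.0592.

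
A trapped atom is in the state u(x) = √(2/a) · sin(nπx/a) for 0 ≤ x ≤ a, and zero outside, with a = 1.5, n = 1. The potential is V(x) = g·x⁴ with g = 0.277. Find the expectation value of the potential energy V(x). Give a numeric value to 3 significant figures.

0.160

⟨V⟩ = ∫ V(x)·|u|² dx.
With sin²θ = (1 − cos2θ)/2 on 0 ≤ x ≤ a: ∫sin²(nπx/a) dx = a/2, ∫x·sin²(nπx/a) dx = a²/4, ∫x²·sin²(nπx/a) dx = a³·(1/6 − 1/(4n²π²)); higher powers xᵏ the same way, integrating xᵏ·cos(2nπx/a) by parts.
⟨V⟩ = 0.15997.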